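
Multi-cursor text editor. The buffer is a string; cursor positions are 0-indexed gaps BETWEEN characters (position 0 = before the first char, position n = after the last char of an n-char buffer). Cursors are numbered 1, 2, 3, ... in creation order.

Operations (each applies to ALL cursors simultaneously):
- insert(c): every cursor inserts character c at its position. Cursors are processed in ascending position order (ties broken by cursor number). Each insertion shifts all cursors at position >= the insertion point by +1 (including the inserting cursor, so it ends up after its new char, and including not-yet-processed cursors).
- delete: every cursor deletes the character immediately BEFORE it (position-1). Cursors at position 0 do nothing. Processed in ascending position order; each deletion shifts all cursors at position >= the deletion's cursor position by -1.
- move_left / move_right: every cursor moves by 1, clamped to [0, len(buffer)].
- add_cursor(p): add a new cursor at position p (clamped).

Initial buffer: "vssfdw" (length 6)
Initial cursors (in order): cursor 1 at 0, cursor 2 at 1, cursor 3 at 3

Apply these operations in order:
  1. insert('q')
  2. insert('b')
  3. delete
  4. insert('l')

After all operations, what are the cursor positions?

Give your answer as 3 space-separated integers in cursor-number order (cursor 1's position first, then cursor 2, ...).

Answer: 2 5 9

Derivation:
After op 1 (insert('q')): buffer="qvqssqfdw" (len 9), cursors c1@1 c2@3 c3@6, authorship 1.2..3...
After op 2 (insert('b')): buffer="qbvqbssqbfdw" (len 12), cursors c1@2 c2@5 c3@9, authorship 11.22..33...
After op 3 (delete): buffer="qvqssqfdw" (len 9), cursors c1@1 c2@3 c3@6, authorship 1.2..3...
After op 4 (insert('l')): buffer="qlvqlssqlfdw" (len 12), cursors c1@2 c2@5 c3@9, authorship 11.22..33...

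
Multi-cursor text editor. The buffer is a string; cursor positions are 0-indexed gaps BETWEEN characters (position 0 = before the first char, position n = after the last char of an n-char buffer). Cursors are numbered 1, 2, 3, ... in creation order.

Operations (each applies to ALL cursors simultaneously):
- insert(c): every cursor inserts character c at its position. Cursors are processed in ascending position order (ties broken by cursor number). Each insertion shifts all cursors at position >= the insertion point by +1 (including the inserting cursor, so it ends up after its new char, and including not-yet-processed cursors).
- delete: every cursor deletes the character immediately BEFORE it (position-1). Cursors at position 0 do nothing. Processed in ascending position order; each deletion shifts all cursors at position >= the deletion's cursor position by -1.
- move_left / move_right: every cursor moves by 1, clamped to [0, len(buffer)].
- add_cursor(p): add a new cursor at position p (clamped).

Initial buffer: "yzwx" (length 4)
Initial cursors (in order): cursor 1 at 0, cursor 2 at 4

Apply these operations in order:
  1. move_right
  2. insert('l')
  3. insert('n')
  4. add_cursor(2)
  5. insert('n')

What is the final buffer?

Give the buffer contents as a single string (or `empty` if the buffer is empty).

Answer: ylnnnzwxlnn

Derivation:
After op 1 (move_right): buffer="yzwx" (len 4), cursors c1@1 c2@4, authorship ....
After op 2 (insert('l')): buffer="ylzwxl" (len 6), cursors c1@2 c2@6, authorship .1...2
After op 3 (insert('n')): buffer="ylnzwxln" (len 8), cursors c1@3 c2@8, authorship .11...22
After op 4 (add_cursor(2)): buffer="ylnzwxln" (len 8), cursors c3@2 c1@3 c2@8, authorship .11...22
After op 5 (insert('n')): buffer="ylnnnzwxlnn" (len 11), cursors c3@3 c1@5 c2@11, authorship .1311...222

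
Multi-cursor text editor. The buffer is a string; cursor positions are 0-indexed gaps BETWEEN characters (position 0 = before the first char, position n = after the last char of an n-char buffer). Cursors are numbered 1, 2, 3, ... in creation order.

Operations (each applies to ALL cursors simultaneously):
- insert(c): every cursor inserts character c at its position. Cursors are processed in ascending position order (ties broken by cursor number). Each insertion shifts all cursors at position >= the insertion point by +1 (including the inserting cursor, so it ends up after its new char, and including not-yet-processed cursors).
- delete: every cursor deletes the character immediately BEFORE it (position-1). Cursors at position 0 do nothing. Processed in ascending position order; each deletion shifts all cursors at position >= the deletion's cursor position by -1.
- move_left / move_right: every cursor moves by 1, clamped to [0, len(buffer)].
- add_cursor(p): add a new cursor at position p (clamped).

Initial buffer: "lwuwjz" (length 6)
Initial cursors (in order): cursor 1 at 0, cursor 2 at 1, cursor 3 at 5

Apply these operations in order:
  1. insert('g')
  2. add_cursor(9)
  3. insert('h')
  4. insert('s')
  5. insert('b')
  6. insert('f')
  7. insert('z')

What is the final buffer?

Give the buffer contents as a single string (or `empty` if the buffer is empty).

Answer: ghsbfzlghsbfzwuwjghsbfzzhsbfz

Derivation:
After op 1 (insert('g')): buffer="glgwuwjgz" (len 9), cursors c1@1 c2@3 c3@8, authorship 1.2....3.
After op 2 (add_cursor(9)): buffer="glgwuwjgz" (len 9), cursors c1@1 c2@3 c3@8 c4@9, authorship 1.2....3.
After op 3 (insert('h')): buffer="ghlghwuwjghzh" (len 13), cursors c1@2 c2@5 c3@11 c4@13, authorship 11.22....33.4
After op 4 (insert('s')): buffer="ghslghswuwjghszhs" (len 17), cursors c1@3 c2@7 c3@14 c4@17, authorship 111.222....333.44
After op 5 (insert('b')): buffer="ghsblghsbwuwjghsbzhsb" (len 21), cursors c1@4 c2@9 c3@17 c4@21, authorship 1111.2222....3333.444
After op 6 (insert('f')): buffer="ghsbflghsbfwuwjghsbfzhsbf" (len 25), cursors c1@5 c2@11 c3@20 c4@25, authorship 11111.22222....33333.4444
After op 7 (insert('z')): buffer="ghsbfzlghsbfzwuwjghsbfzzhsbfz" (len 29), cursors c1@6 c2@13 c3@23 c4@29, authorship 111111.222222....333333.44444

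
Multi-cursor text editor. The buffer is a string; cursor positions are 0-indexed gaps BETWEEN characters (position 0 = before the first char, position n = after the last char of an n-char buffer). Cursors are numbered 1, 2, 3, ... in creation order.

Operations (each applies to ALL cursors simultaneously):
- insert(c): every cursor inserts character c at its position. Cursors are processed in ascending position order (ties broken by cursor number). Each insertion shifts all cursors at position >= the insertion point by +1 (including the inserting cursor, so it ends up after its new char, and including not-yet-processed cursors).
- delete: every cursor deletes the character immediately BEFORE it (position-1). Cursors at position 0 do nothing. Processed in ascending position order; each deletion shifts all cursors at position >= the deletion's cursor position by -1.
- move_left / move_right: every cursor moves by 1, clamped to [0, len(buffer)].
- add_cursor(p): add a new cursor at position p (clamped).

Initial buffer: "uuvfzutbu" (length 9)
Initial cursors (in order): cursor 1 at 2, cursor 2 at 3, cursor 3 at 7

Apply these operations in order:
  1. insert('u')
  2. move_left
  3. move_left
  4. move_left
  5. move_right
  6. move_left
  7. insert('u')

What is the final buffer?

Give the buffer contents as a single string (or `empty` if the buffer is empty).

After op 1 (insert('u')): buffer="uuuvufzutubu" (len 12), cursors c1@3 c2@5 c3@10, authorship ..1.2....3..
After op 2 (move_left): buffer="uuuvufzutubu" (len 12), cursors c1@2 c2@4 c3@9, authorship ..1.2....3..
After op 3 (move_left): buffer="uuuvufzutubu" (len 12), cursors c1@1 c2@3 c3@8, authorship ..1.2....3..
After op 4 (move_left): buffer="uuuvufzutubu" (len 12), cursors c1@0 c2@2 c3@7, authorship ..1.2....3..
After op 5 (move_right): buffer="uuuvufzutubu" (len 12), cursors c1@1 c2@3 c3@8, authorship ..1.2....3..
After op 6 (move_left): buffer="uuuvufzutubu" (len 12), cursors c1@0 c2@2 c3@7, authorship ..1.2....3..
After op 7 (insert('u')): buffer="uuuuuvufzuutubu" (len 15), cursors c1@1 c2@4 c3@10, authorship 1..21.2..3..3..

Answer: uuuuuvufzuutubu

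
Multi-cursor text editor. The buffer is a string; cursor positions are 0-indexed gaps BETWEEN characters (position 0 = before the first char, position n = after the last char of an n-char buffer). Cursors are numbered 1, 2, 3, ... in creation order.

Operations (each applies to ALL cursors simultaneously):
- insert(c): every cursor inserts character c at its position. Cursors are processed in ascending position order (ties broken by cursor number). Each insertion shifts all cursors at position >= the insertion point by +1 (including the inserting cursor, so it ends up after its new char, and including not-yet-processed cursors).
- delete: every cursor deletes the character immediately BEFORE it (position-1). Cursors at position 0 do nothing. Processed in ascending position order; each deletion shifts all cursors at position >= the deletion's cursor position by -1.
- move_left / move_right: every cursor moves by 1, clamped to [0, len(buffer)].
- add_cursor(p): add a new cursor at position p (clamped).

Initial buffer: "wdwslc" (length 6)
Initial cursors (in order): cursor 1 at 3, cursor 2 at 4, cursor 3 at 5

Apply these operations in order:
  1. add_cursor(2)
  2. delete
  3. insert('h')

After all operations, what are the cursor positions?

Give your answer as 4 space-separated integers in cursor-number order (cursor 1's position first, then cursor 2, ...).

Answer: 5 5 5 5

Derivation:
After op 1 (add_cursor(2)): buffer="wdwslc" (len 6), cursors c4@2 c1@3 c2@4 c3@5, authorship ......
After op 2 (delete): buffer="wc" (len 2), cursors c1@1 c2@1 c3@1 c4@1, authorship ..
After op 3 (insert('h')): buffer="whhhhc" (len 6), cursors c1@5 c2@5 c3@5 c4@5, authorship .1234.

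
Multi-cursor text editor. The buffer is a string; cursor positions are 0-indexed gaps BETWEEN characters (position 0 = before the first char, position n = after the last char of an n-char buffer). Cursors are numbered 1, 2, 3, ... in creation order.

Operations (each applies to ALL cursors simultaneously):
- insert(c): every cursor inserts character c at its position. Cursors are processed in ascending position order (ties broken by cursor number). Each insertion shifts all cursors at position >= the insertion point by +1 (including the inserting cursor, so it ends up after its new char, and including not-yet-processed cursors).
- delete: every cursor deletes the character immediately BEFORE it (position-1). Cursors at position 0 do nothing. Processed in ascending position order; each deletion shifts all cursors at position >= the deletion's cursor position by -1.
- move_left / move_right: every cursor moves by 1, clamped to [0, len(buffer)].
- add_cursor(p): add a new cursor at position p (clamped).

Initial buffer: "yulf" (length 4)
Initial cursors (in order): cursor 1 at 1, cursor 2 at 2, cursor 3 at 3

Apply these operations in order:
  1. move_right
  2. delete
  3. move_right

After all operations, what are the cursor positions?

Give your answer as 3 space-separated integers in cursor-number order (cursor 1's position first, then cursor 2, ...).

After op 1 (move_right): buffer="yulf" (len 4), cursors c1@2 c2@3 c3@4, authorship ....
After op 2 (delete): buffer="y" (len 1), cursors c1@1 c2@1 c3@1, authorship .
After op 3 (move_right): buffer="y" (len 1), cursors c1@1 c2@1 c3@1, authorship .

Answer: 1 1 1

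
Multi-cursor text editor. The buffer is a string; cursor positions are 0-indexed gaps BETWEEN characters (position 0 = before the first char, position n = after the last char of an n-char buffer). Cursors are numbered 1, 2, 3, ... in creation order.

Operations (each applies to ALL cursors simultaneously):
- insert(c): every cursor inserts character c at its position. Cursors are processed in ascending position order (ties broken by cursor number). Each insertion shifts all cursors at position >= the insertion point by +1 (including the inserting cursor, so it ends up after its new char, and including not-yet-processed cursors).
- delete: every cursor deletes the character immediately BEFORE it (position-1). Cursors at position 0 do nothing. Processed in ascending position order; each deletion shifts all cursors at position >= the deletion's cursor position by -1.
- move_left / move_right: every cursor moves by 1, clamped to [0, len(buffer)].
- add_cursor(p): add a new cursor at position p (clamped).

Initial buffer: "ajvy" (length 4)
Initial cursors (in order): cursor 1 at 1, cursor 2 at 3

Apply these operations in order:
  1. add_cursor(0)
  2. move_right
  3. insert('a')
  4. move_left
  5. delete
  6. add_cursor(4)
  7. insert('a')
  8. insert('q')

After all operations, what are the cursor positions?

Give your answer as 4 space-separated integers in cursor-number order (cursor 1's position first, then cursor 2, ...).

Answer: 5 9 2 12

Derivation:
After op 1 (add_cursor(0)): buffer="ajvy" (len 4), cursors c3@0 c1@1 c2@3, authorship ....
After op 2 (move_right): buffer="ajvy" (len 4), cursors c3@1 c1@2 c2@4, authorship ....
After op 3 (insert('a')): buffer="aajavya" (len 7), cursors c3@2 c1@4 c2@7, authorship .3.1..2
After op 4 (move_left): buffer="aajavya" (len 7), cursors c3@1 c1@3 c2@6, authorship .3.1..2
After op 5 (delete): buffer="aava" (len 4), cursors c3@0 c1@1 c2@3, authorship 31.2
After op 6 (add_cursor(4)): buffer="aava" (len 4), cursors c3@0 c1@1 c2@3 c4@4, authorship 31.2
After op 7 (insert('a')): buffer="aaaavaaa" (len 8), cursors c3@1 c1@3 c2@6 c4@8, authorship 3311.224
After op 8 (insert('q')): buffer="aqaaqavaqaaq" (len 12), cursors c3@2 c1@5 c2@9 c4@12, authorship 333111.22244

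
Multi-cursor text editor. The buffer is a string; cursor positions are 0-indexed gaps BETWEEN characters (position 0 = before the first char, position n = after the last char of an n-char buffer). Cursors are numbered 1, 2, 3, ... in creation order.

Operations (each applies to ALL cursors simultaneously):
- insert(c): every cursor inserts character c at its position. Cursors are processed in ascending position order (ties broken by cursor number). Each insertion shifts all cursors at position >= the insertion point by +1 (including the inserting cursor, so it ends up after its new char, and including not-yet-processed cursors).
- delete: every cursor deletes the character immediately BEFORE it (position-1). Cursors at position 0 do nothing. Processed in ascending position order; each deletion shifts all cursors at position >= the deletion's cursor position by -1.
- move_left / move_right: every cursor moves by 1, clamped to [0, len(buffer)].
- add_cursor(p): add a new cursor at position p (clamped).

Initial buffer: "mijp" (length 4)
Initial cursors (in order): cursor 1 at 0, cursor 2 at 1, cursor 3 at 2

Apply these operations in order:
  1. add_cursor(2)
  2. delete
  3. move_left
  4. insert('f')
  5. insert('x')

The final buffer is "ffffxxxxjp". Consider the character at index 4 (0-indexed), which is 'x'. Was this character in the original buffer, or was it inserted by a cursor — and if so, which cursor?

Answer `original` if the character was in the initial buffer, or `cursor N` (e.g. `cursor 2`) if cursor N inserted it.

After op 1 (add_cursor(2)): buffer="mijp" (len 4), cursors c1@0 c2@1 c3@2 c4@2, authorship ....
After op 2 (delete): buffer="jp" (len 2), cursors c1@0 c2@0 c3@0 c4@0, authorship ..
After op 3 (move_left): buffer="jp" (len 2), cursors c1@0 c2@0 c3@0 c4@0, authorship ..
After op 4 (insert('f')): buffer="ffffjp" (len 6), cursors c1@4 c2@4 c3@4 c4@4, authorship 1234..
After op 5 (insert('x')): buffer="ffffxxxxjp" (len 10), cursors c1@8 c2@8 c3@8 c4@8, authorship 12341234..
Authorship (.=original, N=cursor N): 1 2 3 4 1 2 3 4 . .
Index 4: author = 1

Answer: cursor 1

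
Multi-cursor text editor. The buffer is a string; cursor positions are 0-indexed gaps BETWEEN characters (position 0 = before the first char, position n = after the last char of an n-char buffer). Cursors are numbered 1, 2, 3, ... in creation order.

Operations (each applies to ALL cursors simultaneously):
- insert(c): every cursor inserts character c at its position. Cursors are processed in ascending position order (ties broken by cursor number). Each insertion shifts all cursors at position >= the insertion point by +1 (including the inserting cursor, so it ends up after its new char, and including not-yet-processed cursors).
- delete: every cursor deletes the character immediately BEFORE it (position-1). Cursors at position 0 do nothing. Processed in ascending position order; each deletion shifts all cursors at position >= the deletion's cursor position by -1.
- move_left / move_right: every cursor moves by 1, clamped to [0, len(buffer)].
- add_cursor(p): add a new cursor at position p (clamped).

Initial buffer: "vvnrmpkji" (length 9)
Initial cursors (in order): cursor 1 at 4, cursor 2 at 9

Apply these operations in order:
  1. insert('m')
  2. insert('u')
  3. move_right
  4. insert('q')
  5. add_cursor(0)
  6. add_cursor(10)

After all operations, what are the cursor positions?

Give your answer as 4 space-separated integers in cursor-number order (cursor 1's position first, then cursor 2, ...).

After op 1 (insert('m')): buffer="vvnrmmpkjim" (len 11), cursors c1@5 c2@11, authorship ....1.....2
After op 2 (insert('u')): buffer="vvnrmumpkjimu" (len 13), cursors c1@6 c2@13, authorship ....11.....22
After op 3 (move_right): buffer="vvnrmumpkjimu" (len 13), cursors c1@7 c2@13, authorship ....11.....22
After op 4 (insert('q')): buffer="vvnrmumqpkjimuq" (len 15), cursors c1@8 c2@15, authorship ....11.1....222
After op 5 (add_cursor(0)): buffer="vvnrmumqpkjimuq" (len 15), cursors c3@0 c1@8 c2@15, authorship ....11.1....222
After op 6 (add_cursor(10)): buffer="vvnrmumqpkjimuq" (len 15), cursors c3@0 c1@8 c4@10 c2@15, authorship ....11.1....222

Answer: 8 15 0 10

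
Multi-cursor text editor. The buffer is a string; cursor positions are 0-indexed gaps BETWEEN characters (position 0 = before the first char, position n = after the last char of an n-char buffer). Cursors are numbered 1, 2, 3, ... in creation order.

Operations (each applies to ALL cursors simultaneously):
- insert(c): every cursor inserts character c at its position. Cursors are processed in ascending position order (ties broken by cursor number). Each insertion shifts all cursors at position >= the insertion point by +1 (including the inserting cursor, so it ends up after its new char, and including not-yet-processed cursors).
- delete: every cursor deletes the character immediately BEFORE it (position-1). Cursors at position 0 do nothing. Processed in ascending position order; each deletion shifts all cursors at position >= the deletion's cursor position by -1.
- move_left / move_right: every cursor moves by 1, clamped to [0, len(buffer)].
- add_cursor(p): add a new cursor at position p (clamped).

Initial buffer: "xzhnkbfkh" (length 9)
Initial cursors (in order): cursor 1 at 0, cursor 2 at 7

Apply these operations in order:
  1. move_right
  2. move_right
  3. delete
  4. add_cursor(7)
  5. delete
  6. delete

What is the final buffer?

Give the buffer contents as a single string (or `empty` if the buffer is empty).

After op 1 (move_right): buffer="xzhnkbfkh" (len 9), cursors c1@1 c2@8, authorship .........
After op 2 (move_right): buffer="xzhnkbfkh" (len 9), cursors c1@2 c2@9, authorship .........
After op 3 (delete): buffer="xhnkbfk" (len 7), cursors c1@1 c2@7, authorship .......
After op 4 (add_cursor(7)): buffer="xhnkbfk" (len 7), cursors c1@1 c2@7 c3@7, authorship .......
After op 5 (delete): buffer="hnkb" (len 4), cursors c1@0 c2@4 c3@4, authorship ....
After op 6 (delete): buffer="hn" (len 2), cursors c1@0 c2@2 c3@2, authorship ..

Answer: hn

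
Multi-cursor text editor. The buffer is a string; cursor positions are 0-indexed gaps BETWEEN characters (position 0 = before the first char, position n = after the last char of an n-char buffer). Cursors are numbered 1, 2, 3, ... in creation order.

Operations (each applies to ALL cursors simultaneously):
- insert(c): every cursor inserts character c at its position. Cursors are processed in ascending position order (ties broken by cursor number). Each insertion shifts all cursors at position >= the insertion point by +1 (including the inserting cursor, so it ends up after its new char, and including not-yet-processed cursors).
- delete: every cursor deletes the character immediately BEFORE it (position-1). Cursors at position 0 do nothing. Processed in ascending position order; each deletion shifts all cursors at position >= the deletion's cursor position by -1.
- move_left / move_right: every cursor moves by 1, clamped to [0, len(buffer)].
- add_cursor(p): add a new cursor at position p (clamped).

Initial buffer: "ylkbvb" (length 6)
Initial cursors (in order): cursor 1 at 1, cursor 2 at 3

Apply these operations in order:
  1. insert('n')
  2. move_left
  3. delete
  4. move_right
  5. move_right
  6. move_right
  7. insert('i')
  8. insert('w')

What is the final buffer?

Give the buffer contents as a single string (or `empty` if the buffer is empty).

Answer: nlniwbviwb

Derivation:
After op 1 (insert('n')): buffer="ynlknbvb" (len 8), cursors c1@2 c2@5, authorship .1..2...
After op 2 (move_left): buffer="ynlknbvb" (len 8), cursors c1@1 c2@4, authorship .1..2...
After op 3 (delete): buffer="nlnbvb" (len 6), cursors c1@0 c2@2, authorship 1.2...
After op 4 (move_right): buffer="nlnbvb" (len 6), cursors c1@1 c2@3, authorship 1.2...
After op 5 (move_right): buffer="nlnbvb" (len 6), cursors c1@2 c2@4, authorship 1.2...
After op 6 (move_right): buffer="nlnbvb" (len 6), cursors c1@3 c2@5, authorship 1.2...
After op 7 (insert('i')): buffer="nlnibvib" (len 8), cursors c1@4 c2@7, authorship 1.21..2.
After op 8 (insert('w')): buffer="nlniwbviwb" (len 10), cursors c1@5 c2@9, authorship 1.211..22.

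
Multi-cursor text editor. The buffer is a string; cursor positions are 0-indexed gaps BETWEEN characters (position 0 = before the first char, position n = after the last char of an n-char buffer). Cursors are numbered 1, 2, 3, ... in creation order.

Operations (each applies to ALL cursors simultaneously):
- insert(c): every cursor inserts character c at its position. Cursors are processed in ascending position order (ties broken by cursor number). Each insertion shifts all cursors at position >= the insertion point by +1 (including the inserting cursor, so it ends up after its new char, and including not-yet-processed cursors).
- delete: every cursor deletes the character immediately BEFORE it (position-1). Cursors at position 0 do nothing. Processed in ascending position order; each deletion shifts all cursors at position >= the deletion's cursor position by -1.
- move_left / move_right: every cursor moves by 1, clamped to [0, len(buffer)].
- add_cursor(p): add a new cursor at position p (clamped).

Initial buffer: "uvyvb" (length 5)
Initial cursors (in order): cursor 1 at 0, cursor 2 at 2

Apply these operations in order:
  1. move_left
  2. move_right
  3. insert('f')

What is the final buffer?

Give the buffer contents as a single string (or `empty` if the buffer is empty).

After op 1 (move_left): buffer="uvyvb" (len 5), cursors c1@0 c2@1, authorship .....
After op 2 (move_right): buffer="uvyvb" (len 5), cursors c1@1 c2@2, authorship .....
After op 3 (insert('f')): buffer="ufvfyvb" (len 7), cursors c1@2 c2@4, authorship .1.2...

Answer: ufvfyvb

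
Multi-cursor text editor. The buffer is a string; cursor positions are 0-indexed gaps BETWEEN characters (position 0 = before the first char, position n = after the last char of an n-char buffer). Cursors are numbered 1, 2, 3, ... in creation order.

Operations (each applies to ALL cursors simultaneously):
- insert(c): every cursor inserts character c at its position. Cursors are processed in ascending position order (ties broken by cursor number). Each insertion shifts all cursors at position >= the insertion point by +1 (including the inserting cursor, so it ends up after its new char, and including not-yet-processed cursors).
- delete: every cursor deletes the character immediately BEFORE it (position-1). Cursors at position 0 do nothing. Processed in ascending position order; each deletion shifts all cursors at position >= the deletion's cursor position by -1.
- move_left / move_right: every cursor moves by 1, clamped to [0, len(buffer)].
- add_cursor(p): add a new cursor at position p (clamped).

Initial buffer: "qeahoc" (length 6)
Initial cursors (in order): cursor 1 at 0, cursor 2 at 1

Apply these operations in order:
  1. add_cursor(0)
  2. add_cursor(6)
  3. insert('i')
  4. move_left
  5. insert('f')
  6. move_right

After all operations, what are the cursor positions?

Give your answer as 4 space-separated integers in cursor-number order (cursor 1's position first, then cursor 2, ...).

After op 1 (add_cursor(0)): buffer="qeahoc" (len 6), cursors c1@0 c3@0 c2@1, authorship ......
After op 2 (add_cursor(6)): buffer="qeahoc" (len 6), cursors c1@0 c3@0 c2@1 c4@6, authorship ......
After op 3 (insert('i')): buffer="iiqieahoci" (len 10), cursors c1@2 c3@2 c2@4 c4@10, authorship 13.2.....4
After op 4 (move_left): buffer="iiqieahoci" (len 10), cursors c1@1 c3@1 c2@3 c4@9, authorship 13.2.....4
After op 5 (insert('f')): buffer="iffiqfieahocfi" (len 14), cursors c1@3 c3@3 c2@6 c4@13, authorship 1133.22.....44
After op 6 (move_right): buffer="iffiqfieahocfi" (len 14), cursors c1@4 c3@4 c2@7 c4@14, authorship 1133.22.....44

Answer: 4 7 4 14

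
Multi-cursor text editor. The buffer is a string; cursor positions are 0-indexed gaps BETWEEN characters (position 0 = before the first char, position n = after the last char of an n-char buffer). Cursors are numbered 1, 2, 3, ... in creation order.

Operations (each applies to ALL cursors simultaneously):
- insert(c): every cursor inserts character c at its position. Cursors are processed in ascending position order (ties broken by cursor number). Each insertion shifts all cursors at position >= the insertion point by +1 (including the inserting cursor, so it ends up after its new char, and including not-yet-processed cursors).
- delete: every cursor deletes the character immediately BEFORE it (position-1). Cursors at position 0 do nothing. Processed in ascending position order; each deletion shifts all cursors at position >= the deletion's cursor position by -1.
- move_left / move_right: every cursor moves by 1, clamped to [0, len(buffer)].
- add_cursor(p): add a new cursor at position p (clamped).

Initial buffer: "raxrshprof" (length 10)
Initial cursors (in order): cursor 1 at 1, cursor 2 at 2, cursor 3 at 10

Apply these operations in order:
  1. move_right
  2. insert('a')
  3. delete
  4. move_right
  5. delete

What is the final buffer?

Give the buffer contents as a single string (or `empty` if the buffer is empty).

Answer: rashpro

Derivation:
After op 1 (move_right): buffer="raxrshprof" (len 10), cursors c1@2 c2@3 c3@10, authorship ..........
After op 2 (insert('a')): buffer="raaxarshprofa" (len 13), cursors c1@3 c2@5 c3@13, authorship ..1.2.......3
After op 3 (delete): buffer="raxrshprof" (len 10), cursors c1@2 c2@3 c3@10, authorship ..........
After op 4 (move_right): buffer="raxrshprof" (len 10), cursors c1@3 c2@4 c3@10, authorship ..........
After op 5 (delete): buffer="rashpro" (len 7), cursors c1@2 c2@2 c3@7, authorship .......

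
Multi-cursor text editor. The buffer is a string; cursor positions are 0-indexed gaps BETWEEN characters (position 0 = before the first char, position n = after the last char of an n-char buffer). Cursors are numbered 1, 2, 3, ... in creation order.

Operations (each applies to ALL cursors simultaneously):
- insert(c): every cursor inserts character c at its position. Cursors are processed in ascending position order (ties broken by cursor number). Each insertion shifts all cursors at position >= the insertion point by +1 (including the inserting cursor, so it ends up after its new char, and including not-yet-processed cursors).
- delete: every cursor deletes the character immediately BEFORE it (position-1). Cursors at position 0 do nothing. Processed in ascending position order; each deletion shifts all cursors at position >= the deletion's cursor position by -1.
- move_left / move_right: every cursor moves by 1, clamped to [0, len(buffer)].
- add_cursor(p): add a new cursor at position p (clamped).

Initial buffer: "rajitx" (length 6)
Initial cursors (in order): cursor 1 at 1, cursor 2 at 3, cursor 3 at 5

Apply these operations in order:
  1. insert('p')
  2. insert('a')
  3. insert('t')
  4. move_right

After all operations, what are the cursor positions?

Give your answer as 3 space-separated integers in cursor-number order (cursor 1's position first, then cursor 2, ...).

After op 1 (insert('p')): buffer="rpajpitpx" (len 9), cursors c1@2 c2@5 c3@8, authorship .1..2..3.
After op 2 (insert('a')): buffer="rpaajpaitpax" (len 12), cursors c1@3 c2@7 c3@11, authorship .11..22..33.
After op 3 (insert('t')): buffer="rpatajpatitpatx" (len 15), cursors c1@4 c2@9 c3@14, authorship .111..222..333.
After op 4 (move_right): buffer="rpatajpatitpatx" (len 15), cursors c1@5 c2@10 c3@15, authorship .111..222..333.

Answer: 5 10 15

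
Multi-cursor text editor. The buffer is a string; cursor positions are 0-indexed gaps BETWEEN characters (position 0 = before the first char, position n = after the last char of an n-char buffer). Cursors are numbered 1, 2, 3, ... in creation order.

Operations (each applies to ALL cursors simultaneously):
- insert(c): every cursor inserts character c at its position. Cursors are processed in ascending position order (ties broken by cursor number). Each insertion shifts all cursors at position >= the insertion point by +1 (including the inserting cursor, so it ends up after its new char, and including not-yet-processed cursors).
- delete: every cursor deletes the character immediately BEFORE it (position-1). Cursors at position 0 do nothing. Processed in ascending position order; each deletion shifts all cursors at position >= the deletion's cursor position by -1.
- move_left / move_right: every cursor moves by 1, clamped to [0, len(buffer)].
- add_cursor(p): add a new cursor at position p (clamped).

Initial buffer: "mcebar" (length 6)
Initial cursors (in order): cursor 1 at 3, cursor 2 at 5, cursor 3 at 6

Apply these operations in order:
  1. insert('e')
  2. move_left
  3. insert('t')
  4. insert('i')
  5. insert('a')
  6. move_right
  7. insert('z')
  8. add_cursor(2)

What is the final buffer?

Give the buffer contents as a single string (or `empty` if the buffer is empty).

After op 1 (insert('e')): buffer="mceebaere" (len 9), cursors c1@4 c2@7 c3@9, authorship ...1..2.3
After op 2 (move_left): buffer="mceebaere" (len 9), cursors c1@3 c2@6 c3@8, authorship ...1..2.3
After op 3 (insert('t')): buffer="mcetebaterte" (len 12), cursors c1@4 c2@8 c3@11, authorship ...11..22.33
After op 4 (insert('i')): buffer="mcetiebatiertie" (len 15), cursors c1@5 c2@10 c3@14, authorship ...111..222.333
After op 5 (insert('a')): buffer="mcetiaebatiaertiae" (len 18), cursors c1@6 c2@12 c3@17, authorship ...1111..2222.3333
After op 6 (move_right): buffer="mcetiaebatiaertiae" (len 18), cursors c1@7 c2@13 c3@18, authorship ...1111..2222.3333
After op 7 (insert('z')): buffer="mcetiaezbatiaezrtiaez" (len 21), cursors c1@8 c2@15 c3@21, authorship ...11111..22222.33333
After op 8 (add_cursor(2)): buffer="mcetiaezbatiaezrtiaez" (len 21), cursors c4@2 c1@8 c2@15 c3@21, authorship ...11111..22222.33333

Answer: mcetiaezbatiaezrtiaez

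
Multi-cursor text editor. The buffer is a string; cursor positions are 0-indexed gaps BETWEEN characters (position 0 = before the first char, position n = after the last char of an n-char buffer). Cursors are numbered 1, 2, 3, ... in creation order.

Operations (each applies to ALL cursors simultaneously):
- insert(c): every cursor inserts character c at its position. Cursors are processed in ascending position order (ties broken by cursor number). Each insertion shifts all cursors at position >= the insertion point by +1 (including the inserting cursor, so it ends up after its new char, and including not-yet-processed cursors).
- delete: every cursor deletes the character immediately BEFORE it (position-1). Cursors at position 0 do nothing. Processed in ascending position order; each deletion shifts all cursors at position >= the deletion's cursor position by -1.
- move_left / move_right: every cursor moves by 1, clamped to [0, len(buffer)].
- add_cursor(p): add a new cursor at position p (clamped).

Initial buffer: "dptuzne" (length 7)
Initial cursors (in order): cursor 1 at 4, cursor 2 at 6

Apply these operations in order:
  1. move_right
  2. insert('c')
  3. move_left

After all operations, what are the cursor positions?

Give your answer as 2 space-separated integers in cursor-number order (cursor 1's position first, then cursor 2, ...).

Answer: 5 8

Derivation:
After op 1 (move_right): buffer="dptuzne" (len 7), cursors c1@5 c2@7, authorship .......
After op 2 (insert('c')): buffer="dptuzcnec" (len 9), cursors c1@6 c2@9, authorship .....1..2
After op 3 (move_left): buffer="dptuzcnec" (len 9), cursors c1@5 c2@8, authorship .....1..2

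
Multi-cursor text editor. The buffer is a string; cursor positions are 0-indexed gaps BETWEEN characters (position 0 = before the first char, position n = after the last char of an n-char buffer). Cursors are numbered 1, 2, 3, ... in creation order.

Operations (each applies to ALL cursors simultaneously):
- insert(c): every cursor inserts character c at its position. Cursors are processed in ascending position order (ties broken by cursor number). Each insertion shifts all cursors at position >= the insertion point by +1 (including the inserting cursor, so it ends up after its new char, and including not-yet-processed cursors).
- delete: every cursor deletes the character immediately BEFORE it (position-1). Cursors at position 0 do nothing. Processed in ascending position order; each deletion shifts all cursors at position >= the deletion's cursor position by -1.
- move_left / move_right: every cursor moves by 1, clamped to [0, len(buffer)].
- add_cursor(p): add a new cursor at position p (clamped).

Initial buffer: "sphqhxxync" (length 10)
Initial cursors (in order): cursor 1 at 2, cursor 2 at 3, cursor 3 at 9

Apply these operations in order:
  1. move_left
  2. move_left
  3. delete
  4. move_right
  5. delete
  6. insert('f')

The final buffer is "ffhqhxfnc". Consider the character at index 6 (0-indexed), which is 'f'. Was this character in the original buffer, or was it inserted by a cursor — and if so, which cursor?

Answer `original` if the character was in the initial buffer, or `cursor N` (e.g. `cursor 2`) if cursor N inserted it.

After op 1 (move_left): buffer="sphqhxxync" (len 10), cursors c1@1 c2@2 c3@8, authorship ..........
After op 2 (move_left): buffer="sphqhxxync" (len 10), cursors c1@0 c2@1 c3@7, authorship ..........
After op 3 (delete): buffer="phqhxync" (len 8), cursors c1@0 c2@0 c3@5, authorship ........
After op 4 (move_right): buffer="phqhxync" (len 8), cursors c1@1 c2@1 c3@6, authorship ........
After op 5 (delete): buffer="hqhxnc" (len 6), cursors c1@0 c2@0 c3@4, authorship ......
After op 6 (insert('f')): buffer="ffhqhxfnc" (len 9), cursors c1@2 c2@2 c3@7, authorship 12....3..
Authorship (.=original, N=cursor N): 1 2 . . . . 3 . .
Index 6: author = 3

Answer: cursor 3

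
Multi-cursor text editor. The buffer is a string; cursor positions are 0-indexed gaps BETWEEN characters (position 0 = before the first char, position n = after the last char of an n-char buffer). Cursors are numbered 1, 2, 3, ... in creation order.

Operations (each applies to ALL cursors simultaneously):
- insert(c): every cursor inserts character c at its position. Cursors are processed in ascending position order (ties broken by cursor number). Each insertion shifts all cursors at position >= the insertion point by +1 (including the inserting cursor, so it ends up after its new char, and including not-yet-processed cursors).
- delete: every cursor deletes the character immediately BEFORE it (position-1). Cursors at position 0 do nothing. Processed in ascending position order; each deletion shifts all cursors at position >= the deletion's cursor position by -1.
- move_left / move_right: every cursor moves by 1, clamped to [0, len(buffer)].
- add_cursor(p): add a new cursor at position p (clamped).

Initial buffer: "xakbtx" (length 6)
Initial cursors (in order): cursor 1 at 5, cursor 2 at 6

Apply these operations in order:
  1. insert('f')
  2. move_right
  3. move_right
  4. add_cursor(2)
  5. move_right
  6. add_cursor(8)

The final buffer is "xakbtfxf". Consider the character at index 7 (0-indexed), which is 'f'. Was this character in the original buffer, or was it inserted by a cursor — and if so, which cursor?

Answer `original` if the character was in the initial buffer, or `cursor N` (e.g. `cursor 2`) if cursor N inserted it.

Answer: cursor 2

Derivation:
After op 1 (insert('f')): buffer="xakbtfxf" (len 8), cursors c1@6 c2@8, authorship .....1.2
After op 2 (move_right): buffer="xakbtfxf" (len 8), cursors c1@7 c2@8, authorship .....1.2
After op 3 (move_right): buffer="xakbtfxf" (len 8), cursors c1@8 c2@8, authorship .....1.2
After op 4 (add_cursor(2)): buffer="xakbtfxf" (len 8), cursors c3@2 c1@8 c2@8, authorship .....1.2
After op 5 (move_right): buffer="xakbtfxf" (len 8), cursors c3@3 c1@8 c2@8, authorship .....1.2
After op 6 (add_cursor(8)): buffer="xakbtfxf" (len 8), cursors c3@3 c1@8 c2@8 c4@8, authorship .....1.2
Authorship (.=original, N=cursor N): . . . . . 1 . 2
Index 7: author = 2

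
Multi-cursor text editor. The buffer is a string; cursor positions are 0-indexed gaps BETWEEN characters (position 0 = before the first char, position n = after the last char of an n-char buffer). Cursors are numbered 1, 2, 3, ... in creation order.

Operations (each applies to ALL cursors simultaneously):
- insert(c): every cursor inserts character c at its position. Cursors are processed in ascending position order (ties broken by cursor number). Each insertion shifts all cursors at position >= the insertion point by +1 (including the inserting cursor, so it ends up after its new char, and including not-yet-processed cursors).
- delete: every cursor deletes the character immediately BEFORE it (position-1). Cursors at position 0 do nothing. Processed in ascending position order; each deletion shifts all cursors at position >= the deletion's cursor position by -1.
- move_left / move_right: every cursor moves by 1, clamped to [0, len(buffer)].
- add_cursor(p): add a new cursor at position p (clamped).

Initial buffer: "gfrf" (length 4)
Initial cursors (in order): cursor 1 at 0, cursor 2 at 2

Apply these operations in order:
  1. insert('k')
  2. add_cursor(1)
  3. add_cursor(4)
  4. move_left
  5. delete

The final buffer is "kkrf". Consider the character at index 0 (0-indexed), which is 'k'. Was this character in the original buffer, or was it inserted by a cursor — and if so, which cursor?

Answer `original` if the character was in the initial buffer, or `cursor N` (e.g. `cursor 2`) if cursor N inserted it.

Answer: cursor 1

Derivation:
After op 1 (insert('k')): buffer="kgfkrf" (len 6), cursors c1@1 c2@4, authorship 1..2..
After op 2 (add_cursor(1)): buffer="kgfkrf" (len 6), cursors c1@1 c3@1 c2@4, authorship 1..2..
After op 3 (add_cursor(4)): buffer="kgfkrf" (len 6), cursors c1@1 c3@1 c2@4 c4@4, authorship 1..2..
After op 4 (move_left): buffer="kgfkrf" (len 6), cursors c1@0 c3@0 c2@3 c4@3, authorship 1..2..
After op 5 (delete): buffer="kkrf" (len 4), cursors c1@0 c3@0 c2@1 c4@1, authorship 12..
Authorship (.=original, N=cursor N): 1 2 . .
Index 0: author = 1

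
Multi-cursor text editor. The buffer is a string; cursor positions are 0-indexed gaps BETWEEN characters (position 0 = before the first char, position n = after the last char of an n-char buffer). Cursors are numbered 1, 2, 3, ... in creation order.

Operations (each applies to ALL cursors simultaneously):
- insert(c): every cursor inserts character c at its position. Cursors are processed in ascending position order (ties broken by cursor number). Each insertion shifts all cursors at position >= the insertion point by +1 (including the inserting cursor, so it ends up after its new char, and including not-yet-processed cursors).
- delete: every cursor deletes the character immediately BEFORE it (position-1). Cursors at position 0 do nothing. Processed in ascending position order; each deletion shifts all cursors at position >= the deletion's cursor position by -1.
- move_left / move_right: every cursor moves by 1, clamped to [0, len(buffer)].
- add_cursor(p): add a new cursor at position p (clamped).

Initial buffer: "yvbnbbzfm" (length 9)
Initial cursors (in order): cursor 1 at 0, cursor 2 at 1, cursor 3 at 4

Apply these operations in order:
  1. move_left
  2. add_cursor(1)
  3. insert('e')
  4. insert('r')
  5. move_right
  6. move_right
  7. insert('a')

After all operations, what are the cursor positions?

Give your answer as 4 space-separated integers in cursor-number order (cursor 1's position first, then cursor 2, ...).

After op 1 (move_left): buffer="yvbnbbzfm" (len 9), cursors c1@0 c2@0 c3@3, authorship .........
After op 2 (add_cursor(1)): buffer="yvbnbbzfm" (len 9), cursors c1@0 c2@0 c4@1 c3@3, authorship .........
After op 3 (insert('e')): buffer="eeyevbenbbzfm" (len 13), cursors c1@2 c2@2 c4@4 c3@7, authorship 12.4..3......
After op 4 (insert('r')): buffer="eerryervbernbbzfm" (len 17), cursors c1@4 c2@4 c4@7 c3@11, authorship 1212.44..33......
After op 5 (move_right): buffer="eerryervbernbbzfm" (len 17), cursors c1@5 c2@5 c4@8 c3@12, authorship 1212.44..33......
After op 6 (move_right): buffer="eerryervbernbbzfm" (len 17), cursors c1@6 c2@6 c4@9 c3@13, authorship 1212.44..33......
After op 7 (insert('a')): buffer="eerryeaarvbaernbabzfm" (len 21), cursors c1@8 c2@8 c4@12 c3@17, authorship 1212.4124..433..3....

Answer: 8 8 17 12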